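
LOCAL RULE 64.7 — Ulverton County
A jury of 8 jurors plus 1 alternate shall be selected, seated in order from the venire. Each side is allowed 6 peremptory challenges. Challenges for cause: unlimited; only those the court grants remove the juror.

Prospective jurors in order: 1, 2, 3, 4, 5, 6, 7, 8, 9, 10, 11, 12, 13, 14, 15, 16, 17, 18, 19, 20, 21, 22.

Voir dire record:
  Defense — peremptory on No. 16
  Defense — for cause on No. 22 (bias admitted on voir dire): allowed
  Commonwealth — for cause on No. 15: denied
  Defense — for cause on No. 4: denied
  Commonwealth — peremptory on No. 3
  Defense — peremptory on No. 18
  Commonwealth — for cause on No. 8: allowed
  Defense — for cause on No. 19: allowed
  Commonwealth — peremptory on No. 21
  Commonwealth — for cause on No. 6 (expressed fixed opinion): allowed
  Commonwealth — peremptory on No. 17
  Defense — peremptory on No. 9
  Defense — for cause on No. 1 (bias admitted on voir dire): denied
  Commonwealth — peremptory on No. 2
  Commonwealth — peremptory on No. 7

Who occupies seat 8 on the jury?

14

Removed: #2, #3, #6, #7, #8, #9, #16, #17, #18, #19, #21, #22. (#1, #4, #15 stay — for-cause denied.)
Seating in order: seats 1–8 → #1, #4, #5, #10, #11, #12, #13, #14; alternates → #15.
So seat 8 is #14.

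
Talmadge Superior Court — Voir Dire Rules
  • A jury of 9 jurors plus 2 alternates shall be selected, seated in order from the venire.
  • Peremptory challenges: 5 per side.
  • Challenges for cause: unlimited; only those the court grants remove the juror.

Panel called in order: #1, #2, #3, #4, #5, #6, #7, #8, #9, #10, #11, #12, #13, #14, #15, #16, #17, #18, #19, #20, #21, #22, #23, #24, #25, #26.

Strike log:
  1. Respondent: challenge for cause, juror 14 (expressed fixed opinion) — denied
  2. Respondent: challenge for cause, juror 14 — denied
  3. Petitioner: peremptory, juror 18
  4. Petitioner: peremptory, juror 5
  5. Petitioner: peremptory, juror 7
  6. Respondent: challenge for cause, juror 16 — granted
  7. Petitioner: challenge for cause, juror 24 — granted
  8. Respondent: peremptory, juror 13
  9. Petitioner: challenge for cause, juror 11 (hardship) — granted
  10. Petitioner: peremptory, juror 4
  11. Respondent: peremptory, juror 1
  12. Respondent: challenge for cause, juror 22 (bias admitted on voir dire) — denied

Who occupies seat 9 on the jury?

Removed: #1, #4, #5, #7, #11, #13, #16, #18, #24. (#14, #22 stay — for-cause denied.)
Seating in order: seats 1–9 → #2, #3, #6, #8, #9, #10, #12, #14, #15; alternates → #17, #19.
So seat 9 is #15.

15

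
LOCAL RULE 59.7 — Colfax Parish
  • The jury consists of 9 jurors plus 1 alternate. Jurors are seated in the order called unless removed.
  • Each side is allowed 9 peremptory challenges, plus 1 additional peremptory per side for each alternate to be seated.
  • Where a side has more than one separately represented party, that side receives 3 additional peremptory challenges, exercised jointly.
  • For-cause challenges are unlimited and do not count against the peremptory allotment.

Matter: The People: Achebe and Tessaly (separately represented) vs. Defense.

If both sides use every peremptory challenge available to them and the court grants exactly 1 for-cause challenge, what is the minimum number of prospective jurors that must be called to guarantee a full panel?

34

Seats to fill: 9 + 1 alternates = 10.
Peremptories — The People: 9 + 1×1 + 3 = 13; Defense: 9 + 1×1 = 10; total 23.
For-cause removals: 1.
Minimum venire: 10 + 23 + 1 = 34.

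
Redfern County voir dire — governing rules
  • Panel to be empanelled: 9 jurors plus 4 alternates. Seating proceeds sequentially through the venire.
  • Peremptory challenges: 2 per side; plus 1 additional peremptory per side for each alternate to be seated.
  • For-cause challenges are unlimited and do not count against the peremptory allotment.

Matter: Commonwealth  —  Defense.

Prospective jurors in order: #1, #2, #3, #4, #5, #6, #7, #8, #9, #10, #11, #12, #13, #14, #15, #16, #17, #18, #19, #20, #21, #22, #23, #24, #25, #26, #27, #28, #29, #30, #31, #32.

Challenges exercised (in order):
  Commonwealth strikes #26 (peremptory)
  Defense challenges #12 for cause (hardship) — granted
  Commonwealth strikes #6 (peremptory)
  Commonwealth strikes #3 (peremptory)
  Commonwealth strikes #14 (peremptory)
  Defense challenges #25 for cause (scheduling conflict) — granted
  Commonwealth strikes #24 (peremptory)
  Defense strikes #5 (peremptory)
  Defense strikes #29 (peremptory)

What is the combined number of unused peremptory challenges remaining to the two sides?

5

Commonwealth allotment: 2 base + 1 × 4 alternates = 6. Defense allotment: 2 base + 1 × 4 alternates = 6.
Commonwealth peremptories used: #26, #6, #3, #14, #24 — 5.
Defense peremptories used: #5, #29 — 2 (for-cause on #12, #25 don't count).
Remaining: (6 − 5) + (6 − 2) = 5.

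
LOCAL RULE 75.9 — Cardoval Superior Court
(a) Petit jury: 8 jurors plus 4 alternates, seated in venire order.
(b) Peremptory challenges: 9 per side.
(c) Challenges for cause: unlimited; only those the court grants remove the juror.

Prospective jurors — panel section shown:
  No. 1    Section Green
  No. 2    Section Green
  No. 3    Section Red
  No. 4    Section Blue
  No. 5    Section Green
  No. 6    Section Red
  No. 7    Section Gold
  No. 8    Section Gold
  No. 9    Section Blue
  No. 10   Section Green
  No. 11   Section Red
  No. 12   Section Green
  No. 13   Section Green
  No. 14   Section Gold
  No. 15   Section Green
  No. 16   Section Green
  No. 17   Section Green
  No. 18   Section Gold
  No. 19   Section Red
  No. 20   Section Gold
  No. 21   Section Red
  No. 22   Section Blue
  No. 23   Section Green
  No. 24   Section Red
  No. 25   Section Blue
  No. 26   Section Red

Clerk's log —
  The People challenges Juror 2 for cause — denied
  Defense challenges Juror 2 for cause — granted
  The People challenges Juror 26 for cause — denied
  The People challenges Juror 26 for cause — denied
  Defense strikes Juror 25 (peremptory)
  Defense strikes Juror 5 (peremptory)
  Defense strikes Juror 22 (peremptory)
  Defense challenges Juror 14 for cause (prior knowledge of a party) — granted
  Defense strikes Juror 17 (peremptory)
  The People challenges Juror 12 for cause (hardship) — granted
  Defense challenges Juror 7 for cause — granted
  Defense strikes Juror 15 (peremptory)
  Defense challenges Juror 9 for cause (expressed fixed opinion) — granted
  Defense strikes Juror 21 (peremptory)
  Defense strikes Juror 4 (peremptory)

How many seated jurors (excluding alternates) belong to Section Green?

4

Removed: #2, #4, #5, #7, #9, #12, #14, #15, #17, #21, #22, #25.
Seated jurors 1–8: #1, #3, #6, #8, #10, #11, #13, #16 (alternates #18, #19, #20, #23 not counted).
Of those, in Section Green: #1, #10, #13, #16 → 4.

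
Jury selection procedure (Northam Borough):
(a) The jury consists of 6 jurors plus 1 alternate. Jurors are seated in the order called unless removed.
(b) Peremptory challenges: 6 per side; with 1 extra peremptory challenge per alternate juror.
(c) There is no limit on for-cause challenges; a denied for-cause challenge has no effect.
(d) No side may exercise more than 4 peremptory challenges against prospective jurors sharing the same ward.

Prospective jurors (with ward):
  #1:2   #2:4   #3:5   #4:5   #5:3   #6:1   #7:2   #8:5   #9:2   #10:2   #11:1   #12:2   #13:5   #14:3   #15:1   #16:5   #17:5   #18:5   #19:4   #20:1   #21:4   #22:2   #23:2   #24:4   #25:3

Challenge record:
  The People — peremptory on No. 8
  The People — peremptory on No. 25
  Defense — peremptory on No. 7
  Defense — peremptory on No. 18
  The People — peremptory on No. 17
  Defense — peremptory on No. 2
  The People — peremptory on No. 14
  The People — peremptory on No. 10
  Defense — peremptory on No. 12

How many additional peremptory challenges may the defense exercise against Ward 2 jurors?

Defense peremptories so far: #7, #18, #2, #12 — 4 of 7 used, 3 left overall.
Against Ward 2: #7, #12 — 2 used; per-ward cap 4 leaves 2.
Binding limit: min(3, 2) = 2.

2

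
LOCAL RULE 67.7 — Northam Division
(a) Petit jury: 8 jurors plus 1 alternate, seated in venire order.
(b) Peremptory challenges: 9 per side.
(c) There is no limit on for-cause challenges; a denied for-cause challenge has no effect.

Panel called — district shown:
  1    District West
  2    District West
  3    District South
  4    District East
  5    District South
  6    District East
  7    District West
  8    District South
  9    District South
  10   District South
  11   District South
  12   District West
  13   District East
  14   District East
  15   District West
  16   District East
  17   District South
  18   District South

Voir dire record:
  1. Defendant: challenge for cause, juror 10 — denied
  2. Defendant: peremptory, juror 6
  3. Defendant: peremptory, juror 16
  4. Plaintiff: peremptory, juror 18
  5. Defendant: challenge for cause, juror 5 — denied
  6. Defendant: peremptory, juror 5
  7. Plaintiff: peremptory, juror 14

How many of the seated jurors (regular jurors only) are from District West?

Removed: #5, #6, #14, #16, #18.
Seated jurors 1–8: #1, #2, #3, #4, #7, #8, #9, #10 (alternates #11 not counted).
Of those, in District West: #1, #2, #7 → 3.

3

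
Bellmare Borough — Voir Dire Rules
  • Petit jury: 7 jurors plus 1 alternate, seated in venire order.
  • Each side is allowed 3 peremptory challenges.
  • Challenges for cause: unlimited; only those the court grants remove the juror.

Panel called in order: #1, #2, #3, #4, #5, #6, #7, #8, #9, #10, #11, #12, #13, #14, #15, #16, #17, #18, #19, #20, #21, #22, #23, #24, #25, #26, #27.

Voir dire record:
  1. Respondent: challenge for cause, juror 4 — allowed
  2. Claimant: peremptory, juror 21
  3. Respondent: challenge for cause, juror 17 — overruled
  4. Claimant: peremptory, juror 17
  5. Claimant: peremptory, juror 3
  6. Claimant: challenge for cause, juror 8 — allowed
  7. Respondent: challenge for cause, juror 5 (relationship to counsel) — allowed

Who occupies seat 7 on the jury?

Removed: #3, #4, #5, #8, #17, #21.
Seating in order: seats 1–7 → #1, #2, #6, #7, #9, #10, #11; alternates → #12.
So seat 7 is #11.

11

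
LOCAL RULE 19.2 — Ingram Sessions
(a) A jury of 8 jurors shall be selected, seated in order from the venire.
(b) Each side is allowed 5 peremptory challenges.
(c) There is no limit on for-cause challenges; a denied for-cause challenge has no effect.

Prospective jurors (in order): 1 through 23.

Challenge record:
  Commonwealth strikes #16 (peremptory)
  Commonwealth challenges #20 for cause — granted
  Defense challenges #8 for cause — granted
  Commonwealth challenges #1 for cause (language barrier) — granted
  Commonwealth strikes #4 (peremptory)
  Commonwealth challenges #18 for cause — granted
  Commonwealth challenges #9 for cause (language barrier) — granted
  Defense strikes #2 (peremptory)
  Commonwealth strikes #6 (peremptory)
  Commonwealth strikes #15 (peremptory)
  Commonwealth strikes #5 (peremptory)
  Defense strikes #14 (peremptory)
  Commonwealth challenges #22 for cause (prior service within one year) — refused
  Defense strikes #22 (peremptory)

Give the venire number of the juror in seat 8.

19

Removed: #1, #2, #4, #5, #6, #8, #9, #14, #15, #16, #18, #20, #22.
Seating in order: seats 1–8 → #3, #7, #10, #11, #12, #13, #17, #19.
So seat 8 is #19.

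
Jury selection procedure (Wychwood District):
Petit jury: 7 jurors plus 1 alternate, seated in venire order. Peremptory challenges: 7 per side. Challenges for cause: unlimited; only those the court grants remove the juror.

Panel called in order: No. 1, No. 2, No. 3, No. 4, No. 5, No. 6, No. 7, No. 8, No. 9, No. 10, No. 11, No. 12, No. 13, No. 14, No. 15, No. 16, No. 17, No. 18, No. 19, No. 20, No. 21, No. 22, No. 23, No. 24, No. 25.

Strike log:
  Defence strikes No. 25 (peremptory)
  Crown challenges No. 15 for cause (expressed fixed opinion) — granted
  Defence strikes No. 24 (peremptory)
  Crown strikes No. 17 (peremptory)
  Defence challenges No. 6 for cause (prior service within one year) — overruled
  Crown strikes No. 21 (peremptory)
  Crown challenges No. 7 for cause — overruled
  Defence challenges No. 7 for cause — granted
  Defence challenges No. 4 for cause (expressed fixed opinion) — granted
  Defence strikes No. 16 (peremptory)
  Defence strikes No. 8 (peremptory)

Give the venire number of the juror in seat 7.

10

Removed: #4, #7, #8, #15, #16, #17, #21, #24, #25. (#6 stays — for-cause denied.)
Filling seats in venire order through position 7: #1, #2, #3, #5, #6, #9, #10.
So seat 7 is #10.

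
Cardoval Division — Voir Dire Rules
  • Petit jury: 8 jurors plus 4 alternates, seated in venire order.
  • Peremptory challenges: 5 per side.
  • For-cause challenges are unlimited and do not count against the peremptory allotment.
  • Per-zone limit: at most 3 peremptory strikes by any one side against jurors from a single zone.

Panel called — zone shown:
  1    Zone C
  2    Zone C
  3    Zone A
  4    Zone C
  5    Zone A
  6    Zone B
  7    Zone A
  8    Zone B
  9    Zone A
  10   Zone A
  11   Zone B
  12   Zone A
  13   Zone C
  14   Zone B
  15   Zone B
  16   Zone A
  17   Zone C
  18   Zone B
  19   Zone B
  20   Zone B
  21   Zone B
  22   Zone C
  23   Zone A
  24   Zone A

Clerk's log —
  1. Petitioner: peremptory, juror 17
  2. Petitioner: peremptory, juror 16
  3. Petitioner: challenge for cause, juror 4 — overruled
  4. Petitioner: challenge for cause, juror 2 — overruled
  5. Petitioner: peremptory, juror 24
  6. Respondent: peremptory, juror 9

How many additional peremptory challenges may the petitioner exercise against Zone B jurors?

Petitioner peremptories so far: #17, #16, #24 — 3 of 5 used, 2 left overall.
Against Zone B: none yet — per-zone cap 3 leaves 3.
Binding limit: min(2, 3) = 2.

2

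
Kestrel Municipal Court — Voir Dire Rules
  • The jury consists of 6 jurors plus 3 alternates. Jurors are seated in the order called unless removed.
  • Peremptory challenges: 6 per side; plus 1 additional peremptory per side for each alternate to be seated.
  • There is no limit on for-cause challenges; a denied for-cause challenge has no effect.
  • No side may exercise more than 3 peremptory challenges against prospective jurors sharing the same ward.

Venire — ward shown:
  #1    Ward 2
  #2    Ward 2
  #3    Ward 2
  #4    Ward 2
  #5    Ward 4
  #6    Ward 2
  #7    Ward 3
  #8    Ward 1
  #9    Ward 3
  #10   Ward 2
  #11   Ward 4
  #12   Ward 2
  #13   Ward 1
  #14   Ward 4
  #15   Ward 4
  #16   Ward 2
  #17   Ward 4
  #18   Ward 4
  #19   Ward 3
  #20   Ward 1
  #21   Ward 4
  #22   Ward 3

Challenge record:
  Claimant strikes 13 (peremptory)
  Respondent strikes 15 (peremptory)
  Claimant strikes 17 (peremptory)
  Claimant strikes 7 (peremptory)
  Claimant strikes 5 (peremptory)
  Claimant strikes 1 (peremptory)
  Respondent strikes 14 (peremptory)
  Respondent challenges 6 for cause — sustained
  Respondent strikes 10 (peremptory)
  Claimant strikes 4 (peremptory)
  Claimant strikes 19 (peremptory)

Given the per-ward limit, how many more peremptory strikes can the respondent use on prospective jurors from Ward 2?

Respondent peremptories so far: #15, #14, #10 — 3 of 9 used, 6 left overall.
Against Ward 2: #10 — 1 used; per-ward cap 3 leaves 2.
Binding limit: min(6, 2) = 2.

2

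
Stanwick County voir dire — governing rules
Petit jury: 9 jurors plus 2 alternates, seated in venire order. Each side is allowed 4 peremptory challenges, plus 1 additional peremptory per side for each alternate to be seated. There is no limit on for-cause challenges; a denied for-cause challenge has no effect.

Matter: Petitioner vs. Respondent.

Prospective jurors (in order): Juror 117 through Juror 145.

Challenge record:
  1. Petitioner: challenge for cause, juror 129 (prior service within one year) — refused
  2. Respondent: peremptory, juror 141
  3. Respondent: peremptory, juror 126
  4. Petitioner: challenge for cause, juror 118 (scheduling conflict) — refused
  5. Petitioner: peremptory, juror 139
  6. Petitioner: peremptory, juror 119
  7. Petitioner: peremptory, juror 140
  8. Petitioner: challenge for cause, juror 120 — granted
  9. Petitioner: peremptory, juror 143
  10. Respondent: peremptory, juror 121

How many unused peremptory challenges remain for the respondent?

Respondent allotment: 4 base + 1 × 2 alternates = 6.
Respondent peremptories used: #141, #126, #121 — 3.
Remaining: 6 − 3 = 3.

3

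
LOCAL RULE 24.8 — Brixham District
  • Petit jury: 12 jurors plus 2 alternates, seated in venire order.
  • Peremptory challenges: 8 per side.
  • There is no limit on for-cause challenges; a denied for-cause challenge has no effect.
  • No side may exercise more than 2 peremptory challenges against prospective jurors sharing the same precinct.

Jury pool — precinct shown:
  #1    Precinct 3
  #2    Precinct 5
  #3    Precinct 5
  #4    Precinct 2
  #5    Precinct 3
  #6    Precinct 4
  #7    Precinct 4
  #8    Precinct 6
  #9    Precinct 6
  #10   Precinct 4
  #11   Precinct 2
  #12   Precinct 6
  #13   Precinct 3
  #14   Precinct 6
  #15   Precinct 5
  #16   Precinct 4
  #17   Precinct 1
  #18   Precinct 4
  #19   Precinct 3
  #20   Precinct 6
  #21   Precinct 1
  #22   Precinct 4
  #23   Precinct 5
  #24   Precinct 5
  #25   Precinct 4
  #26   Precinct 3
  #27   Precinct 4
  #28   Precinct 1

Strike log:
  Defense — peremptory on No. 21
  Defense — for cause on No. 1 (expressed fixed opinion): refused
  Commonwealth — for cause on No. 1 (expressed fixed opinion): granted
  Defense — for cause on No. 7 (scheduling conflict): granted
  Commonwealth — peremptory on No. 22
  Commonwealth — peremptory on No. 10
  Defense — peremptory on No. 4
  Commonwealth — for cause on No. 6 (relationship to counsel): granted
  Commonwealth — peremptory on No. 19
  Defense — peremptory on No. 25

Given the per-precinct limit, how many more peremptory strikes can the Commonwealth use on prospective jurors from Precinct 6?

2

Commonwealth peremptories so far: #22, #10, #19 — 3 of 8 used, 5 left overall.
Against Precinct 6: none yet — per-precinct cap 2 leaves 2.
Binding limit: min(5, 2) = 2.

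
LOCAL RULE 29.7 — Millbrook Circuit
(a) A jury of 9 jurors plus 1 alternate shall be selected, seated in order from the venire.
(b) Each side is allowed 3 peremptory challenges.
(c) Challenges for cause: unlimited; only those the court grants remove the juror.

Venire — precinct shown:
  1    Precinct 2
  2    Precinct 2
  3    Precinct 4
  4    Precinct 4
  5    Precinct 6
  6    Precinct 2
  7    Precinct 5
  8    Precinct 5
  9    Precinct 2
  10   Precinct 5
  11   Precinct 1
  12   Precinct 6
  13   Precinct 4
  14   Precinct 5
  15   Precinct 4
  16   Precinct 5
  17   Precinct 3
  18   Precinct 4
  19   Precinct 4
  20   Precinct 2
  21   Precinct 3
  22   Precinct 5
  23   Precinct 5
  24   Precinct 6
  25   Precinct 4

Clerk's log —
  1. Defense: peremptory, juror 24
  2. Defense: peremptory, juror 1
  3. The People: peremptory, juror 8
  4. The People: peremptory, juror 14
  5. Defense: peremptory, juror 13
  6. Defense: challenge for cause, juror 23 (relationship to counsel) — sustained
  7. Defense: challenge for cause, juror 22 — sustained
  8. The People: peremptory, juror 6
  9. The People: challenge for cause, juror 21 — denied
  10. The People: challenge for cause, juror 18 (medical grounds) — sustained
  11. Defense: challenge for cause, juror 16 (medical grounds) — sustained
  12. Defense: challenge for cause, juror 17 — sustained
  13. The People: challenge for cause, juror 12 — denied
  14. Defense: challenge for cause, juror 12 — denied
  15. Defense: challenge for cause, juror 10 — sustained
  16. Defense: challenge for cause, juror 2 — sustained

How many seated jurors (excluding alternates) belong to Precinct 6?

2

Removed: #1, #2, #6, #8, #10, #13, #14, #16, #17, #18, #22, #23, #24.
Seated jurors 1–9: #3, #4, #5, #7, #9, #11, #12, #15, #19 (alternates #20 not counted).
Of those, in Precinct 6: #5, #12 → 2.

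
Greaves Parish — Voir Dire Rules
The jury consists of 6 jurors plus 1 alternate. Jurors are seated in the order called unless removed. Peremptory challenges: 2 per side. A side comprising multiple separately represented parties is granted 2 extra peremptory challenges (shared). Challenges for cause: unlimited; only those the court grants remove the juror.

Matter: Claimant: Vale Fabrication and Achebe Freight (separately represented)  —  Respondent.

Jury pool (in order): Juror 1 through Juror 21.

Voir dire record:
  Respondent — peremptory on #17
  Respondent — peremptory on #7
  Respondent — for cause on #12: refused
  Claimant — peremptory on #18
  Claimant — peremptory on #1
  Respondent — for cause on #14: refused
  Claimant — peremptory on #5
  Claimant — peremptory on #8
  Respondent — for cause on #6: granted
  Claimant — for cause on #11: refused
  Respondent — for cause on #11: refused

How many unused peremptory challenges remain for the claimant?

Claimant allotment: 2 base + 2 multi-party = 4.
Claimant peremptories used: #18, #1, #5, #8 — 4 (the for-cause on #11 doesn't count).
Remaining: 4 − 4 = 0.

0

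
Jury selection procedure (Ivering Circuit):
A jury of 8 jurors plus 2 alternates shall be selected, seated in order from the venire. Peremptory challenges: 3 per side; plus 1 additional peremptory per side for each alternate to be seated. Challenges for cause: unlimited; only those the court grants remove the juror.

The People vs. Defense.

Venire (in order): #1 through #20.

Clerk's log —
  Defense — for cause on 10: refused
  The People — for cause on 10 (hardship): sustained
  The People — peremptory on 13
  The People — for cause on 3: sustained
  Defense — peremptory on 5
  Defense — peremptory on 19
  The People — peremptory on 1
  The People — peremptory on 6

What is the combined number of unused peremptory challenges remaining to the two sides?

5

The People allotment: 3 base + 1 × 2 alternates = 5. Defense allotment: 3 base + 1 × 2 alternates = 5.
The People peremptories used: #13, #1, #6 — 3 (for-cause on #10, #3 don't count).
Defense peremptories used: #5, #19 — 2 (the for-cause on #10 doesn't count).
Remaining: (5 − 3) + (5 − 2) = 5.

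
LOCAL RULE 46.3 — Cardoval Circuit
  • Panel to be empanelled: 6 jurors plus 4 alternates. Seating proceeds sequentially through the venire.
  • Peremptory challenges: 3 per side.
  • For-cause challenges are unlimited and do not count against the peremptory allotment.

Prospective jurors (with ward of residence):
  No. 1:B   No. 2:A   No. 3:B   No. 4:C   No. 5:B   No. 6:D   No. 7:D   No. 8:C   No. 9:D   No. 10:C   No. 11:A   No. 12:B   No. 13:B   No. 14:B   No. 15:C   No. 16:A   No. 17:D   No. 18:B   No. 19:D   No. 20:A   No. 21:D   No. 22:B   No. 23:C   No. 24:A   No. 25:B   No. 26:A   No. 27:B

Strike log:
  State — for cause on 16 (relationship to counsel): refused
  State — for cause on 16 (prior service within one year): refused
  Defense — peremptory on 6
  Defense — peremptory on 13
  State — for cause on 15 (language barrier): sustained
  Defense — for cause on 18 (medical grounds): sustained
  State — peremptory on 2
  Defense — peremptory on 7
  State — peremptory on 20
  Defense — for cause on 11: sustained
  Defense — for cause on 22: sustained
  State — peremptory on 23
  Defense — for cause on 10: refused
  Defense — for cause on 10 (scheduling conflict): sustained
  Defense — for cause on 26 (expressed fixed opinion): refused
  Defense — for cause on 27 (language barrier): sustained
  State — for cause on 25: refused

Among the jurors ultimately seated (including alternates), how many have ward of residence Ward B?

5

Removed: #2, #6, #7, #10, #11, #13, #15, #18, #20, #22, #23, #27.
Seated (10 incl. alternates): #1, #3, #4, #5, #8, #9, #12, #14, #16, #17.
Of those, in Ward B: #1, #3, #5, #12, #14 → 5.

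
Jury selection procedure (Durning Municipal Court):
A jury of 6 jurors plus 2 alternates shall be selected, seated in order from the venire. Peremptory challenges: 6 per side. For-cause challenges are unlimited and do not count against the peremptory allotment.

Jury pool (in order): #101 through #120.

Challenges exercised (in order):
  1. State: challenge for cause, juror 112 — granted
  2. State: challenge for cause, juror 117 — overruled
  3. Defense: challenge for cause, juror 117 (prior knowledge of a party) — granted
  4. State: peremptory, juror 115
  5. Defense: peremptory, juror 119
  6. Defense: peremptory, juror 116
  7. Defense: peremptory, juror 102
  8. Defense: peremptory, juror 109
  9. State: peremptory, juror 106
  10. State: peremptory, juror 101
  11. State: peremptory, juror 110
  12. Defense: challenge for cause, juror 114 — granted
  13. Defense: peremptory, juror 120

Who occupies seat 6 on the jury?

111

Removed: #101, #102, #106, #109, #110, #112, #114, #115, #116, #117, #119, #120.
Filling seats in venire order through position 6: #103, #104, #105, #107, #108, #111.
So seat 6 is #111.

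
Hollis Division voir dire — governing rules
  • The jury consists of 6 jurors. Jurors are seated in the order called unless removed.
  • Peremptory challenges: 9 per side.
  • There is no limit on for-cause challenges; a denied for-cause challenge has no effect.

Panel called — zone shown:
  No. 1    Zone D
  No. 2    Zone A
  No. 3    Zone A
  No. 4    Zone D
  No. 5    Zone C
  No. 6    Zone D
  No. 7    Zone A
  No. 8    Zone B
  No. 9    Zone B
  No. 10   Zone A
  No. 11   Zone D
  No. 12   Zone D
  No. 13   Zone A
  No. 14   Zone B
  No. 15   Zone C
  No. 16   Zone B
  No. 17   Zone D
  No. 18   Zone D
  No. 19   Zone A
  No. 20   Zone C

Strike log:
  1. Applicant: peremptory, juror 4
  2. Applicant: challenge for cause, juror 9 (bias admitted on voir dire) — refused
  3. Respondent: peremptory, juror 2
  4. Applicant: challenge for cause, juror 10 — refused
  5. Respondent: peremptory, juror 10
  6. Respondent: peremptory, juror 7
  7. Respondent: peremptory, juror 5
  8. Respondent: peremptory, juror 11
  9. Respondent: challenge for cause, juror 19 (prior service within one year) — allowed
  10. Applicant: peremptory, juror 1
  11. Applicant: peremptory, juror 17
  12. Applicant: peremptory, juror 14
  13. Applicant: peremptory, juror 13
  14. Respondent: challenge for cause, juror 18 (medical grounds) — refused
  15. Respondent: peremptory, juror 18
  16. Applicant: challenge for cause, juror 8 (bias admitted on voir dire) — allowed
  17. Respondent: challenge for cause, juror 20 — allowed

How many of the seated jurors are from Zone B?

2

Removed: #1, #2, #4, #5, #7, #8, #10, #11, #13, #14, #17, #18, #19, #20.
Seated jurors 1–6: #3, #6, #9, #12, #15, #16.
Of those, in Zone B: #9, #16 → 2.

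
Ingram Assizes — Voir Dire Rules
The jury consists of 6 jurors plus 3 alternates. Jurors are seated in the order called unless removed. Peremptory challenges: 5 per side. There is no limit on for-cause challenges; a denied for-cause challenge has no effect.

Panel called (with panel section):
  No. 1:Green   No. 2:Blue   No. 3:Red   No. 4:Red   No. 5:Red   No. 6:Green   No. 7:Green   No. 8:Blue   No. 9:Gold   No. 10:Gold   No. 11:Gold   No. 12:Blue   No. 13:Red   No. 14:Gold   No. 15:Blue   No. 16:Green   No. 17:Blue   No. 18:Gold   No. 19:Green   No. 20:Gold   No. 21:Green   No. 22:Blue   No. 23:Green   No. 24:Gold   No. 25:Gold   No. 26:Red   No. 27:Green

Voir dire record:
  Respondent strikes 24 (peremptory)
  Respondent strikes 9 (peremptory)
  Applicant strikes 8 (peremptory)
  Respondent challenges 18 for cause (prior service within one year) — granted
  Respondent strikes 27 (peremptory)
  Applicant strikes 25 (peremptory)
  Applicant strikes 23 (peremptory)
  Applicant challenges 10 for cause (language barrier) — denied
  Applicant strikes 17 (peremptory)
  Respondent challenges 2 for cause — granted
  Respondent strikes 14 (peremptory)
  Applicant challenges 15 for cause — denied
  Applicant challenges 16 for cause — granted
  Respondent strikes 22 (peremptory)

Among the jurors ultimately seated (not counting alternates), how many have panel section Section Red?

Removed: #2, #8, #9, #14, #16, #17, #18, #22, #23, #24, #25, #27.
Seated jurors 1–6: #1, #3, #4, #5, #6, #7 (alternates #10, #11, #12 not counted).
Of those, in Section Red: #3, #4, #5 → 3.

3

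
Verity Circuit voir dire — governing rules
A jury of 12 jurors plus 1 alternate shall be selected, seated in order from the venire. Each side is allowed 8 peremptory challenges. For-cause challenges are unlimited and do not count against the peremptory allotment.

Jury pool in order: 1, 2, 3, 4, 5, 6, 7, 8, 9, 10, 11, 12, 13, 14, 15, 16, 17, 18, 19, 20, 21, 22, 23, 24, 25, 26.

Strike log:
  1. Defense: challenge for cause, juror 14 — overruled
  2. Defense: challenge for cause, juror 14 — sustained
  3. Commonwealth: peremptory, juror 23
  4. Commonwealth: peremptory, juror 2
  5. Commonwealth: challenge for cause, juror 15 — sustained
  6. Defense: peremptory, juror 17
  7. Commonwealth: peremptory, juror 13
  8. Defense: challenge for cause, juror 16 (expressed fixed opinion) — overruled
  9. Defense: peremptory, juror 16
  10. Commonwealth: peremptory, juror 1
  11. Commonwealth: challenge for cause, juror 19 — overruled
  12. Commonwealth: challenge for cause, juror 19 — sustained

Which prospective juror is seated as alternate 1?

21

Removed: #1, #2, #13, #14, #15, #16, #17, #19, #23.
Filling seats in venire order through position 13: #3, #4, #5, #6, #7, #8, #9, #10, #11, #12, #18, #20, #21.
So alternate 1 is #21.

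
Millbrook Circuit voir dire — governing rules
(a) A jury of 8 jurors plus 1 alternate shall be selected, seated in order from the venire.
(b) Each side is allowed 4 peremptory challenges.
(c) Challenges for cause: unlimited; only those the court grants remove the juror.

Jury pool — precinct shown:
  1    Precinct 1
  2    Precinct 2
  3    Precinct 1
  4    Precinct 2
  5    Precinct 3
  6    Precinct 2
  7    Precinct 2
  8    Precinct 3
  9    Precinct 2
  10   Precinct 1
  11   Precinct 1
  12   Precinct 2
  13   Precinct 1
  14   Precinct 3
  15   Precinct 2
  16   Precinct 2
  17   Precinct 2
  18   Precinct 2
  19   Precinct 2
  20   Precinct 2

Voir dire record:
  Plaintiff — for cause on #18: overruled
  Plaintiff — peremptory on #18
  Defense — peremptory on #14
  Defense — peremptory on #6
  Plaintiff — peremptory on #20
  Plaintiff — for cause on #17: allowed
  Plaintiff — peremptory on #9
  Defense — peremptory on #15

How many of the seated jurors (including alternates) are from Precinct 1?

Removed: #6, #9, #14, #15, #17, #18, #20.
Seated (9 incl. alternates): #1, #2, #3, #4, #5, #7, #8, #10, #11.
Of those, in Precinct 1: #1, #3, #10, #11 → 4.

4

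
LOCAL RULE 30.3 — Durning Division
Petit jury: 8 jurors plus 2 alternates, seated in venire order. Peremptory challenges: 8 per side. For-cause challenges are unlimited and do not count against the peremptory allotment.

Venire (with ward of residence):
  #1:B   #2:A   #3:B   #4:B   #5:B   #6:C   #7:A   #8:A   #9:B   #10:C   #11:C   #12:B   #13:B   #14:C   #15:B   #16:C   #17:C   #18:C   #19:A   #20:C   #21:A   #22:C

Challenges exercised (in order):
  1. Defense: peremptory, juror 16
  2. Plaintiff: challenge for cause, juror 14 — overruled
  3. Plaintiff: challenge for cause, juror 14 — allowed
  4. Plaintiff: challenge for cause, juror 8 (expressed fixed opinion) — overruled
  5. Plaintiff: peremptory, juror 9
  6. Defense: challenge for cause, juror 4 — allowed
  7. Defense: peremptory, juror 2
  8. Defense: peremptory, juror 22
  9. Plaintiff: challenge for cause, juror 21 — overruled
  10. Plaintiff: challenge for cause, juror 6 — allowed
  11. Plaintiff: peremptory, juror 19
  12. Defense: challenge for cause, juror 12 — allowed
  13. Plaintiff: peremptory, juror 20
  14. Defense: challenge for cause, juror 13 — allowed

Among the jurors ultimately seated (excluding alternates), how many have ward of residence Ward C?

Removed: #2, #4, #6, #9, #12, #13, #14, #16, #19, #20, #22.
Seated jurors 1–8: #1, #3, #5, #7, #8, #10, #11, #15 (alternates #17, #18 not counted).
Of those, in Ward C: #10, #11 → 2.

2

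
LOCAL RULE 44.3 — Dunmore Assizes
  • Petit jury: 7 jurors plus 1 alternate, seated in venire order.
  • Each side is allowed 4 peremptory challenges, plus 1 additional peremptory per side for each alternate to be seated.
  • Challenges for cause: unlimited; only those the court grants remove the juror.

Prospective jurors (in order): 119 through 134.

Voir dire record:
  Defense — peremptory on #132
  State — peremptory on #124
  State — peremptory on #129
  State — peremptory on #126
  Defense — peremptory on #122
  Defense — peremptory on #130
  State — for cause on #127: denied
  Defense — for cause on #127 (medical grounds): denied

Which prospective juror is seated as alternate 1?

Removed: #122, #124, #126, #129, #130, #132. (#127 stays — for-cause denied.)
Seating in order: seats 1–7 → #119, #120, #121, #123, #125, #127, #128; alternates → #131.
So alternate 1 is #131.

131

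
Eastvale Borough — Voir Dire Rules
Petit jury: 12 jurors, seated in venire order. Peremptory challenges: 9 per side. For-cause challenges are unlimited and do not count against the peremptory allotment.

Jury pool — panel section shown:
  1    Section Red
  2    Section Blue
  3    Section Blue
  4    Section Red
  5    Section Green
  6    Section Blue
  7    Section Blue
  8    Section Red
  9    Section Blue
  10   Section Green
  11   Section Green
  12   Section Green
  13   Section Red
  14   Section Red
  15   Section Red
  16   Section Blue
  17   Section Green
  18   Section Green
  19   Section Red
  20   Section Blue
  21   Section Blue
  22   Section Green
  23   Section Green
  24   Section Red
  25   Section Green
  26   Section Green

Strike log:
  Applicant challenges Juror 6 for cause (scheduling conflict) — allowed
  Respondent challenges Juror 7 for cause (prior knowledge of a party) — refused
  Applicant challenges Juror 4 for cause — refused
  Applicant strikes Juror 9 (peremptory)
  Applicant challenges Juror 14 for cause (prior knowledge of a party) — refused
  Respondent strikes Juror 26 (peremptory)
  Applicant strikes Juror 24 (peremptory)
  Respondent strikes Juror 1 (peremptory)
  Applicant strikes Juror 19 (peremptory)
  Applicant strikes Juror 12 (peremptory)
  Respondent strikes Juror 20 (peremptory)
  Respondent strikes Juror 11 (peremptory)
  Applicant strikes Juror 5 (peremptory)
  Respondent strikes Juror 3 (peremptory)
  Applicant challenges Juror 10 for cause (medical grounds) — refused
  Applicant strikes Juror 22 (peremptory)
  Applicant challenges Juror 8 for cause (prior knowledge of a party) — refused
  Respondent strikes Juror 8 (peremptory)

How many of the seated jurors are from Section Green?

Removed: #1, #3, #5, #6, #8, #9, #11, #12, #19, #20, #22, #24, #26.
Seated jurors 1–12: #2, #4, #7, #10, #13, #14, #15, #16, #17, #18, #21, #23.
Of those, in Section Green: #10, #17, #18, #23 → 4.

4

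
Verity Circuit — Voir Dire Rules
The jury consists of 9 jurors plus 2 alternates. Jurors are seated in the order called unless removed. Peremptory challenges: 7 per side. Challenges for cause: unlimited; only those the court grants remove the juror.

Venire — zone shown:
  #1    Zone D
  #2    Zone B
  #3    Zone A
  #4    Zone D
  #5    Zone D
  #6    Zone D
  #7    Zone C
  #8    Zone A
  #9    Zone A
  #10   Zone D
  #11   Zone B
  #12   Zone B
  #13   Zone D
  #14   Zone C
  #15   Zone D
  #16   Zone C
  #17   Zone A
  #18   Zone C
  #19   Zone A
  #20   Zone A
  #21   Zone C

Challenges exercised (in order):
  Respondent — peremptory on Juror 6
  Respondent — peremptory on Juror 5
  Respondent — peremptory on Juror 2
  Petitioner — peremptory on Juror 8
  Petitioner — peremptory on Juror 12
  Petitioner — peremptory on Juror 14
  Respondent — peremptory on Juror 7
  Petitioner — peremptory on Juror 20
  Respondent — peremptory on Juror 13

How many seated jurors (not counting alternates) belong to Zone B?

Removed: #2, #5, #6, #7, #8, #12, #13, #14, #20.
Seated jurors 1–9: #1, #3, #4, #9, #10, #11, #15, #16, #17 (alternates #18, #19 not counted).
Of those, in Zone B: #11 → 1.

1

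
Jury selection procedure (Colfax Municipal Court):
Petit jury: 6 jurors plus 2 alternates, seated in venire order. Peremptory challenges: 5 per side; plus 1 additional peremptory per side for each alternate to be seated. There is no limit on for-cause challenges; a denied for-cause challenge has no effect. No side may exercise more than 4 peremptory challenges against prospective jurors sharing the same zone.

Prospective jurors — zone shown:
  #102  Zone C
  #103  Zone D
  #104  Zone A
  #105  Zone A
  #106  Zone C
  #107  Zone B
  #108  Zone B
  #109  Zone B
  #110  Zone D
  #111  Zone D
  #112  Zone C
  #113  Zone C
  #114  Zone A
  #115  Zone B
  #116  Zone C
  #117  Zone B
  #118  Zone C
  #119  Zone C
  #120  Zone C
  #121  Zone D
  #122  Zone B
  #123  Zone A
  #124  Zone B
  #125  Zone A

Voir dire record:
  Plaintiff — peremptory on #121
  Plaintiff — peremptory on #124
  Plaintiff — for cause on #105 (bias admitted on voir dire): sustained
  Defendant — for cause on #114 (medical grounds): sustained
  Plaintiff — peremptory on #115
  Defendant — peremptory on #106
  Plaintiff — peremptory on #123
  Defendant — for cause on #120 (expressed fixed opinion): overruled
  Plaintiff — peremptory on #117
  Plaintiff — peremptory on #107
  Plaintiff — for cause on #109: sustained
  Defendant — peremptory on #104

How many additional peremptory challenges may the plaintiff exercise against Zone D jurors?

Plaintiff peremptories so far: #121, #124, #115, #123, #117, #107 — 6 of 7 used, 1 left overall.
Against Zone D: #121 — 1 used; per-zone cap 4 leaves 3.
Binding limit: min(1, 3) = 1.

1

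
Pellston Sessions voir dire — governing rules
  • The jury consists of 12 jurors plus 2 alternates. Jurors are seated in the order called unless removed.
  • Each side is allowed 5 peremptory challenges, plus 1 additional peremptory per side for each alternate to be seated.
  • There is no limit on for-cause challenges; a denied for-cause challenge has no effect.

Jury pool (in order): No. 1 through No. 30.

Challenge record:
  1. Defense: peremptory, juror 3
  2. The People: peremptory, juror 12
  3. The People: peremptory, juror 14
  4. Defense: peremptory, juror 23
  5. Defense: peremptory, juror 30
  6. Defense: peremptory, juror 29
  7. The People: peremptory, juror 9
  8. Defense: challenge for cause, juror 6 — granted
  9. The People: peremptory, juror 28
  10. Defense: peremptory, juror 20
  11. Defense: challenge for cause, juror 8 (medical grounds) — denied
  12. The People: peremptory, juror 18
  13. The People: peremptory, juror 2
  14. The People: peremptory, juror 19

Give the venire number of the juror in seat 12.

21

Removed: #2, #3, #6, #9, #12, #14, #18, #19, #20, #23, #28, #29, #30. (#8 stays — for-cause denied.)
Filling seats in venire order through position 12: #1, #4, #5, #7, #8, #10, #11, #13, #15, #16, #17, #21.
So seat 12 is #21.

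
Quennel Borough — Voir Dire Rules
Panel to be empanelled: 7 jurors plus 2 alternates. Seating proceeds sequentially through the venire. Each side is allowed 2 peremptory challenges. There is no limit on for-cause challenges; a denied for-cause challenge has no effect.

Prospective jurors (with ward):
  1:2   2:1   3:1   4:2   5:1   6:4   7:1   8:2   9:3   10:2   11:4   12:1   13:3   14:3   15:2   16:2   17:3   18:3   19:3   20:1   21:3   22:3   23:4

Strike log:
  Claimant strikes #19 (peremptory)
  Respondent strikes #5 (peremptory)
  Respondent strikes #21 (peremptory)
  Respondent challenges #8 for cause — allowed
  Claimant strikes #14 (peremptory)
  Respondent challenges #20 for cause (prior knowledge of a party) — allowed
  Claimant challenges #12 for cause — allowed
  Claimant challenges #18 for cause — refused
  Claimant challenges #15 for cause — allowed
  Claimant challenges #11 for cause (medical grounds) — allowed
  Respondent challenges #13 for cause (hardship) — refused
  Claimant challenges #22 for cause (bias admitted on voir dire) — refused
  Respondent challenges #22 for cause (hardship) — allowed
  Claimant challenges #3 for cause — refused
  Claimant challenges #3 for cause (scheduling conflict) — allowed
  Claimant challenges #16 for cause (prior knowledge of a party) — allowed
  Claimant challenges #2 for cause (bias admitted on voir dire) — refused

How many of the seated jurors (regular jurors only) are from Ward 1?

2

Removed: #3, #5, #8, #11, #12, #14, #15, #16, #19, #20, #21, #22.
Seated jurors 1–7: #1, #2, #4, #6, #7, #9, #10 (alternates #13, #17 not counted).
Of those, in Ward 1: #2, #7 → 2.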